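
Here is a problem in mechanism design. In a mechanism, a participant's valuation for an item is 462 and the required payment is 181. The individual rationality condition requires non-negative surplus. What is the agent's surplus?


Step 1: Surplus = value - payment = 462 - 181 = 281
Step 2: IR is satisfied (surplus >= 0)

281


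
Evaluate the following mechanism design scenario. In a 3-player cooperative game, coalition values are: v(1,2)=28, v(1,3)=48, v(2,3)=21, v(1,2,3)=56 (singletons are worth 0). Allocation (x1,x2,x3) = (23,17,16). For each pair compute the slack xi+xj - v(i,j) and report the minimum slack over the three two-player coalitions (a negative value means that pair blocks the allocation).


Step 1: Slack for coalition (1,2): x1+x2 - v12 = 40 - 28 = 12
Step 2: Slack for coalition (1,3): x1+x3 - v13 = 39 - 48 = -9
Step 3: Slack for coalition (2,3): x2+x3 - v23 = 33 - 21 = 12
Step 4: Minimum slack = min(12, -9, 12) = -9, attained by (1,3); coalition (1,3) can block (slack < 0), so the allocation is not in the core

-9


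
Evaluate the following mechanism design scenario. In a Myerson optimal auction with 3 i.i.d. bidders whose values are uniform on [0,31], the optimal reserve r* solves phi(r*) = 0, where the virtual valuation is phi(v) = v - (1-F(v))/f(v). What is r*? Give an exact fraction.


Step 1: For U[0,31], F(v) = v/31 and f(v) = 1/31
Step 2: phi(v) = v - (1 - v/31)/(1/31) = v - (31 - v) = 2v - 31
Step 3: Set phi(r*) = 0: 2r* - 31 = 0
Step 4: r* = 31/2 (the number of bidders n = 3 does not enter)

31/2


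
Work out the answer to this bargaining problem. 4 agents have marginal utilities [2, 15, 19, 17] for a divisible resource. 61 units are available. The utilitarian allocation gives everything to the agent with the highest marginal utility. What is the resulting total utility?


Step 1: The marginal utilities are [2, 15, 19, 17]
Step 2: The highest marginal utility is 19
Step 3: All 61 units go to that agent
Step 4: Total utility = 19 * 61 = 1159

1159


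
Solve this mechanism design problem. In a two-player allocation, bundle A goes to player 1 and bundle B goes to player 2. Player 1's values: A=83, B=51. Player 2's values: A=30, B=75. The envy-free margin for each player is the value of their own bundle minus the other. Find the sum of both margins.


Step 1: Player 1's margin = v1(A) - v1(B) = 83 - 51 = 32
Step 2: Player 2's margin = v2(B) - v2(A) = 75 - 30 = 45
Step 3: Total margin = 32 + 45 = 77

77


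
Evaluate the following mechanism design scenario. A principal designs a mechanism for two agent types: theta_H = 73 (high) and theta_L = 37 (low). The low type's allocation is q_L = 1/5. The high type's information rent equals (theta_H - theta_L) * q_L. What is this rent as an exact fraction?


Step 1: theta_H - theta_L = 73 - 37 = 36
Step 2: Information rent = (theta_H - theta_L) * q_L
Step 3: = 36 * 1/5
Step 4: = 36/5

36/5


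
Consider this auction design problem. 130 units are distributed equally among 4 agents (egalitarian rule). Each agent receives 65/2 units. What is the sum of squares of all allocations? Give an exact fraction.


Step 1: Each agent's share = 130/4 = 65/2
Step 2: Square of each share = (65/2)^2 = 4225/4
Step 3: Sum of squares = 4 * 4225/4 = 4225

4225


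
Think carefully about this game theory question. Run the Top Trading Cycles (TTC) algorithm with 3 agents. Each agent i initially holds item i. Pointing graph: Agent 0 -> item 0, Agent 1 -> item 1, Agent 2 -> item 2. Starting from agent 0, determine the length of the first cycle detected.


Step 1: Trace the pointer graph from agent 0: 0 -> 0
Step 2: A cycle is detected when we revisit agent 0
Step 3: The cycle is: 0 -> 0
Step 4: Cycle length = 1

1


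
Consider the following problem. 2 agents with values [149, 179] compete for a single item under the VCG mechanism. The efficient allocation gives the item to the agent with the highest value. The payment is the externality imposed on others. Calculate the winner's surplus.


Step 1: The winner is the agent with the highest value: agent 1 with value 179
Step 2: Values of other agents: [149]
Step 3: VCG payment = max of others' values = 149
Step 4: Surplus = 179 - 149 = 30

30


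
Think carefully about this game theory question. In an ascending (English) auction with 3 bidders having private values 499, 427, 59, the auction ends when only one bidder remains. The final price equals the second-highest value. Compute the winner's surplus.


Step 1: Identify the highest value: 499
Step 2: Identify the second-highest value: 427
Step 3: The final price = second-highest value = 427
Step 4: Surplus = 499 - 427 = 72

72


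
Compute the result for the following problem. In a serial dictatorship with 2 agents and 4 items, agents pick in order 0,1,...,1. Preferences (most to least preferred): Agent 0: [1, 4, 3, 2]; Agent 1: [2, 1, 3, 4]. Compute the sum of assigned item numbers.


Step 1: Agent 0 picks item 1
Step 2: Agent 1 picks item 2
Step 3: Sum = 1 + 2 = 3

3


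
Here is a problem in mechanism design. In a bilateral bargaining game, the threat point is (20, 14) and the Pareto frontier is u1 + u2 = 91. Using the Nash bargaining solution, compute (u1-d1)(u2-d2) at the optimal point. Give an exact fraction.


Step 1: The Nash solution splits surplus symmetrically above the disagreement point
Step 2: u1 = (total + d1 - d2)/2 = (91 + 20 - 14)/2 = 97/2
Step 3: u2 = (total - d1 + d2)/2 = (91 - 20 + 14)/2 = 85/2
Step 4: Nash product = (97/2 - 20) * (85/2 - 14)
Step 5: = 57/2 * 57/2 = 3249/4

3249/4


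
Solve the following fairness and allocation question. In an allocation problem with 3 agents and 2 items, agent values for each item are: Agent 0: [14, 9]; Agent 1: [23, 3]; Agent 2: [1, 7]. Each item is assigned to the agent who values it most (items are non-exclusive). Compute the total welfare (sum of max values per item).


Step 1: For each item, find the maximum value among all agents.
Step 2: Item 0 -> Agent 1 (value 23)
Step 3: Item 1 -> Agent 0 (value 9)
Step 4: Total welfare = 23 + 9 = 32

32


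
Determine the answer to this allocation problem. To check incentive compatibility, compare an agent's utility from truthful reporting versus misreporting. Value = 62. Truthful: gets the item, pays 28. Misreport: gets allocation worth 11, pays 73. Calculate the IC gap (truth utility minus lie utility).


Step 1: U(truth) = value - payment = 62 - 28 = 34
Step 2: U(lie) = allocation - payment = 11 - 73 = -62
Step 3: IC gap = 34 - (-62) = 96

96


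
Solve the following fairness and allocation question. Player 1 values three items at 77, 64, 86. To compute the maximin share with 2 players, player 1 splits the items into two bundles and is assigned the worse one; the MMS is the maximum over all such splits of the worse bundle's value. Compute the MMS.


Step 1: Item values = 77, 64, 86
Step 2: Enumerate all 2-bundle partitions and take the smaller bundle:
  Partition 1: {77} vs {64,86} -> bundles 77, 150; min = 77
  Partition 2: {64} vs {77,86} -> bundles 64, 163; min = 64
  Partition 3: {86} vs {77,64} -> bundles 86, 141; min = 86
Step 3: MMS = max(77, 64, 86) = 86

86


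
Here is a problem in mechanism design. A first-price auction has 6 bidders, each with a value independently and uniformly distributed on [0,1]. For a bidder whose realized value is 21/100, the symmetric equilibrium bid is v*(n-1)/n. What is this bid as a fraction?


Step 1: The symmetric BNE bidding function is b(v) = v * (n-1) / n
Step 2: Substitute v = 21/100 and n = 6
Step 3: b = 21/100 * 5/6
Step 4: b = 7/40

7/40


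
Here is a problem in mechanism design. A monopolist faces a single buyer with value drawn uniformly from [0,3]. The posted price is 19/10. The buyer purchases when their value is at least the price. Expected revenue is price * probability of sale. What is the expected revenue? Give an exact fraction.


Step 1: Posted price r = 19/10, value support [0,3]
Step 2: P(v >= r) = (3 - 19/10)/3 = 11/30
Step 3: Expected revenue = r * P(v >= r) = 19/10 * 11/30
Step 4: Revenue = 209/300

209/300


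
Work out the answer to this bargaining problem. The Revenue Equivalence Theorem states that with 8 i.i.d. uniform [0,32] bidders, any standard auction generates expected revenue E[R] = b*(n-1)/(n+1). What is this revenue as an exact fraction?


Step 1: By Revenue Equivalence, expected revenue = b*(n-1)/(n+1)
Step 2: Substituting n = 8, b = 32
Step 3: Revenue = 32*(8-1)/(8+1) = 32*7/9
Step 4: Revenue = 224/9

224/9


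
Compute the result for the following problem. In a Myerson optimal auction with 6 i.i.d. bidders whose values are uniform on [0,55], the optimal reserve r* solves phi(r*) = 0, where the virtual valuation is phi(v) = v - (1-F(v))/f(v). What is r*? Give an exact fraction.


Step 1: For U[0,55], F(v) = v/55 and f(v) = 1/55
Step 2: phi(v) = v - (1 - v/55)/(1/55) = v - (55 - v) = 2v - 55
Step 3: Set phi(r*) = 0: 2r* - 55 = 0
Step 4: r* = 55/2 (the number of bidders n = 6 does not enter)

55/2


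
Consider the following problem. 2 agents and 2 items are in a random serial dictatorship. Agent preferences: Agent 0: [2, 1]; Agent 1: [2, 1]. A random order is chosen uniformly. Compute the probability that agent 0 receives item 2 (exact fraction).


Step 1: Agent 0 wants item 2
Step 2: There are 2 possible orderings of agents
Step 3: In 1 orderings, agent 0 gets item 2
Step 4: Probability = 1/2

1/2


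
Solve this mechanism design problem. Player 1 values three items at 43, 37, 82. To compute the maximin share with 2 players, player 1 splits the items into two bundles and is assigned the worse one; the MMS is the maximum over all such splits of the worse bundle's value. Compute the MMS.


Step 1: Item values = 43, 37, 82
Step 2: Enumerate all 2-bundle partitions and take the smaller bundle:
  Partition 1: {43} vs {37,82} -> bundles 43, 119; min = 43
  Partition 2: {37} vs {43,82} -> bundles 37, 125; min = 37
  Partition 3: {82} vs {43,37} -> bundles 82, 80; min = 80
Step 3: MMS = max(43, 37, 80) = 80

80


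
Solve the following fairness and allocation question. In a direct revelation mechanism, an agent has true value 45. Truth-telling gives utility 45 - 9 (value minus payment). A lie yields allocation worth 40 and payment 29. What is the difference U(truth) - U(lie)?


Step 1: U(truth) = value - payment = 45 - 9 = 36
Step 2: U(lie) = allocation - payment = 40 - 29 = 11
Step 3: IC gap = 36 - 11 = 25

25


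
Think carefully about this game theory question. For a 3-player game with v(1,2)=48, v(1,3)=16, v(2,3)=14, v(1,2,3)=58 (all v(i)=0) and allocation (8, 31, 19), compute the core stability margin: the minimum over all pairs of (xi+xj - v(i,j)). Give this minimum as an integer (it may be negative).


Step 1: Slack for coalition (1,2): x1+x2 - v12 = 39 - 48 = -9
Step 2: Slack for coalition (1,3): x1+x3 - v13 = 27 - 16 = 11
Step 3: Slack for coalition (2,3): x2+x3 - v23 = 50 - 14 = 36
Step 4: Minimum slack = min(-9, 11, 36) = -9, attained by (1,2); coalition (1,2) can block (slack < 0), so the allocation is not in the core

-9


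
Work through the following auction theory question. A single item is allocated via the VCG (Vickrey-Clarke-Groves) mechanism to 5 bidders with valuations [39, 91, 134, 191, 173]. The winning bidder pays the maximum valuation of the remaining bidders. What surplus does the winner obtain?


Step 1: The winner is the agent with the highest value: agent 3 with value 191
Step 2: Values of other agents: [39, 91, 134, 173]
Step 3: VCG payment = max of others' values = 173
Step 4: Surplus = 191 - 173 = 18

18


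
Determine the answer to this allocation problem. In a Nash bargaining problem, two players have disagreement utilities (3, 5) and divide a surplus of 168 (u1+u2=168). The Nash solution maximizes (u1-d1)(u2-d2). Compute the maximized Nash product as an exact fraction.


Step 1: The Nash solution splits surplus symmetrically above the disagreement point
Step 2: u1 = (total + d1 - d2)/2 = (168 + 3 - 5)/2 = 83
Step 3: u2 = (total - d1 + d2)/2 = (168 - 3 + 5)/2 = 85
Step 4: Nash product = (83 - 3) * (85 - 5)
Step 5: = 80 * 80 = 6400

6400


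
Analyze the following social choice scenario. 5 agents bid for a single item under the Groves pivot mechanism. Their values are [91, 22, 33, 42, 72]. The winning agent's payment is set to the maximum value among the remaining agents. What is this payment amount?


Step 1: The efficient winner is agent 0 with value 91
Step 2: Other agents' values: [22, 33, 42, 72]
Step 3: Pivot payment = max(others) = 72
Step 4: The winner pays 72

72


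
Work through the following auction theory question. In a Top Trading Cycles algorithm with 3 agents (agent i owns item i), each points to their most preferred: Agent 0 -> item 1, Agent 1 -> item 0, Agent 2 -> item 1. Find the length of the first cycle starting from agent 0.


Step 1: Trace the pointer graph from agent 0: 0 -> 1 -> 0
Step 2: A cycle is detected when we revisit agent 0
Step 3: The cycle is: 0 -> 1 -> 0
Step 4: Cycle length = 2

2


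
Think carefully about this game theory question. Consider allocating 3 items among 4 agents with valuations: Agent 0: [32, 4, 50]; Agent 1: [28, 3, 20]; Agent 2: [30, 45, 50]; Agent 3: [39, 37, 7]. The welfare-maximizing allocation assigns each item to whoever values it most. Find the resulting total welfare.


Step 1: For each item, find the maximum value among all agents.
Step 2: Item 0 -> Agent 3 (value 39)
Step 3: Item 1 -> Agent 2 (value 45)
Step 4: Item 2 -> Agent 0 (value 50)
Step 5: Total welfare = 39 + 45 + 50 = 134

134


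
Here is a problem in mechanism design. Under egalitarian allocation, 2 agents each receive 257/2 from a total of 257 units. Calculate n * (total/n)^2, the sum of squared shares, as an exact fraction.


Step 1: Each agent's share = 257/2
Step 2: Square of each share = (257/2)^2 = 66049/4
Step 3: Sum of squares = 2 * 66049/4 = 66049/2

66049/2


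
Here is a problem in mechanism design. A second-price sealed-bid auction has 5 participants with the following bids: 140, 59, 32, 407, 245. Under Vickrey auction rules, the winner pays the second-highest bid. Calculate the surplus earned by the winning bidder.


Step 1: Sort bids in descending order: 407, 245, 140, 59, 32
Step 2: The winning bid is the highest: 407
Step 3: The payment equals the second-highest bid: 245
Step 4: Surplus = winner's bid - payment = 407 - 245 = 162

162


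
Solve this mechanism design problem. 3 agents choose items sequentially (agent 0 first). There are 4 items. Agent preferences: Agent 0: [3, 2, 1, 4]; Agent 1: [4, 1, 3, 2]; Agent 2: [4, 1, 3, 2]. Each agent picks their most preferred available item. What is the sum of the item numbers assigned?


Step 1: Agent 0 picks item 3
Step 2: Agent 1 picks item 4
Step 3: Agent 2 picks item 1
Step 4: Sum = 3 + 4 + 1 = 8

8


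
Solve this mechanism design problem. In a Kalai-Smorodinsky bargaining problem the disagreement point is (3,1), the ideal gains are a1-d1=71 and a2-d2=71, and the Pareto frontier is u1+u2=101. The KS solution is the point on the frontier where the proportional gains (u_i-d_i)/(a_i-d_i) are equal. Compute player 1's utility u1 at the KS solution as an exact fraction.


Step 1: At the KS point, (u1-d1)/r1 = (u2-d2)/r2 = t and u1+u2 = 101
Step 2: u1 = d1 + r1*t and u2 = d2 + r2*t, so (d1 + r1*t) + (d2 + r2*t) = 101
Step 3: t = (101 - 3 - 1)/(71 + 71) = 97/142
Step 4: u1 = d1 + r1*t = 3 + 71 * 97/142 = 103/2
Step 5: (Check: u2 = d2 + r2*t = 99/2; u1+u2 = 103/2 + 99/2 = 101, on the frontier.)

103/2


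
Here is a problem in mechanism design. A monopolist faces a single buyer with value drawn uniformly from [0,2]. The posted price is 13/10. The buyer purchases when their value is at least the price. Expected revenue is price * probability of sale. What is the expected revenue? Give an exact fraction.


Step 1: Posted price r = 13/10, value support [0,2]
Step 2: P(v >= r) = (2 - 13/10)/2 = 7/20
Step 3: Expected revenue = r * P(v >= r) = 13/10 * 7/20
Step 4: Revenue = 91/200

91/200


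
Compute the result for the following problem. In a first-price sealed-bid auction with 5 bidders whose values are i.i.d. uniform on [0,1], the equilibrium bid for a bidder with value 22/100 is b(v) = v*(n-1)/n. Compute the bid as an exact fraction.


Step 1: The symmetric BNE bidding function is b(v) = v * (n-1) / n
Step 2: Substitute v = 11/50 and n = 5
Step 3: b = 11/50 * 4/5
Step 4: b = 22/125

22/125


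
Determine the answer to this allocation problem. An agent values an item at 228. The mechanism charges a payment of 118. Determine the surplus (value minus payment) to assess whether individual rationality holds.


Step 1: Surplus = value - payment = 228 - 118 = 110
Step 2: IR is satisfied (surplus >= 0)

110


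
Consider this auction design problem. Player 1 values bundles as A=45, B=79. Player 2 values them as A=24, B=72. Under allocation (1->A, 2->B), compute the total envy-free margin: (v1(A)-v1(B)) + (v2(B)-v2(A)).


Step 1: Player 1's margin = v1(A) - v1(B) = 45 - 79 = -34
Step 2: Player 2's margin = v2(B) - v2(A) = 72 - 24 = 48
Step 3: Total margin = -34 + 48 = 14

14


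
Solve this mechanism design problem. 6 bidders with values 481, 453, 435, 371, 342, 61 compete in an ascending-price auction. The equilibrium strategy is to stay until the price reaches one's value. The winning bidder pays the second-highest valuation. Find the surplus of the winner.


Step 1: Identify the highest value: 481
Step 2: Identify the second-highest value: 453
Step 3: The final price = second-highest value = 453
Step 4: Surplus = 481 - 453 = 28

28


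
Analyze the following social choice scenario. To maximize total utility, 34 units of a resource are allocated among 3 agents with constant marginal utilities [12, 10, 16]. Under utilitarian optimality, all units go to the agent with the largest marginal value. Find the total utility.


Step 1: The marginal utilities are [12, 10, 16]
Step 2: The highest marginal utility is 16
Step 3: All 34 units go to that agent
Step 4: Total utility = 16 * 34 = 544

544


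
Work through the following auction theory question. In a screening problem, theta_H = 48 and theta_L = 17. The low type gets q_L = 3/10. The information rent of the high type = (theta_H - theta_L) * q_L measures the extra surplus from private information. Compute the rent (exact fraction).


Step 1: theta_H - theta_L = 48 - 17 = 31
Step 2: Information rent = (theta_H - theta_L) * q_L
Step 3: = 31 * 3/10
Step 4: = 93/10

93/10


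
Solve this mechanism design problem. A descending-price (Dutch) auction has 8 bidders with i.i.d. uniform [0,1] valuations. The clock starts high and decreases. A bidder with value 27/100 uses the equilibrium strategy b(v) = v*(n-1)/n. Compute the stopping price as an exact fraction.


Step 1: Dutch auctions are strategically equivalent to first-price auctions
Step 2: The equilibrium bid is b(v) = v*(n-1)/n
Step 3: b = 27/100 * 7/8
Step 4: b = 189/800

189/800


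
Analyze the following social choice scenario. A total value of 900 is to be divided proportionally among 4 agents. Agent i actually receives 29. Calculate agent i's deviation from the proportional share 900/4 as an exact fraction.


Step 1: Proportional share = 900/4 = 225
Step 2: Agent's actual allocation = 29
Step 3: Excess = 29 - 225 = -196

-196


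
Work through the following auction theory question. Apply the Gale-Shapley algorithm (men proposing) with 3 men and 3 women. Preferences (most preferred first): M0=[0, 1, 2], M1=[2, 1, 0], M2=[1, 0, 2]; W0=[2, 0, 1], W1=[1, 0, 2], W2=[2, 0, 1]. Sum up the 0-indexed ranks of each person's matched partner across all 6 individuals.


Step 1: Run Gale-Shapley (men propose, women hold best offer):
  M0 proposes to W0; she accepts
  M1 proposes to W2; she accepts
  M2 proposes to W1; she accepts
Step 2: Final matching: W0-M0, W1-M2, W2-M1
Step 3: 0-indexed ranks (man's rank of his match, then woman's): 0 + 1 + 0 + 2 + 0 + 2
Step 4: Total rank sum = 5

5


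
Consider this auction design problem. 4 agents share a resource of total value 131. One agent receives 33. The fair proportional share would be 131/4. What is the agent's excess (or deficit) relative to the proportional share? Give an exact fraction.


Step 1: Proportional share = 131/4
Step 2: Agent's actual allocation = 33
Step 3: Excess = 33 - 131/4 = 1/4

1/4


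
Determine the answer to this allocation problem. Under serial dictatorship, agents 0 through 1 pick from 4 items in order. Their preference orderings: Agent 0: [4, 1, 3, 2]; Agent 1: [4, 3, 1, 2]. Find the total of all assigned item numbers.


Step 1: Agent 0 picks item 4
Step 2: Agent 1 picks item 3
Step 3: Sum = 4 + 3 = 7

7


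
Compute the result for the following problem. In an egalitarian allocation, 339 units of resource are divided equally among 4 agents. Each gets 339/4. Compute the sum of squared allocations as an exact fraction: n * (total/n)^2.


Step 1: Each agent's share = 339/4
Step 2: Square of each share = (339/4)^2 = 114921/16
Step 3: Sum of squares = 4 * 114921/16 = 114921/4

114921/4


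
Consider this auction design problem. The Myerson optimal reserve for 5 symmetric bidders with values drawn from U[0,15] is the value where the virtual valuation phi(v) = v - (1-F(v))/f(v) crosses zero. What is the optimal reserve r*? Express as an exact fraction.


Step 1: For U[0,15], F(v) = v/15 and f(v) = 1/15
Step 2: phi(v) = v - (1 - v/15)/(1/15) = v - (15 - v) = 2v - 15
Step 3: Set phi(r*) = 0: 2r* - 15 = 0
Step 4: r* = 15/2 (the number of bidders n = 5 does not enter)

15/2


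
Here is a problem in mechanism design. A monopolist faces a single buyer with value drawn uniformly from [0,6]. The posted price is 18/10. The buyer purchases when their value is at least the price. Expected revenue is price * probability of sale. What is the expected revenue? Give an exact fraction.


Step 1: Posted price r = 9/5, value support [0,6]
Step 2: P(v >= r) = (6 - 9/5)/6 = 7/10
Step 3: Expected revenue = r * P(v >= r) = 9/5 * 7/10
Step 4: Revenue = 63/50

63/50


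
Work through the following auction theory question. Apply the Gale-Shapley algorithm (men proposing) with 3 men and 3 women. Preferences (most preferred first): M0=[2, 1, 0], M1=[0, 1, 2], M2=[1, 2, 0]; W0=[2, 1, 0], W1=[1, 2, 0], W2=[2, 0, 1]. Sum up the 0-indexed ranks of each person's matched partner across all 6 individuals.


Step 1: Run Gale-Shapley (men propose, women hold best offer):
  M0 proposes to W2; she accepts
  M1 proposes to W0; she accepts
  M2 proposes to W1; she accepts
Step 2: Final matching: W0-M1, W1-M2, W2-M0
Step 3: 0-indexed ranks (man's rank of his match, then woman's): 0 + 1 + 0 + 1 + 0 + 1
Step 4: Total rank sum = 3

3


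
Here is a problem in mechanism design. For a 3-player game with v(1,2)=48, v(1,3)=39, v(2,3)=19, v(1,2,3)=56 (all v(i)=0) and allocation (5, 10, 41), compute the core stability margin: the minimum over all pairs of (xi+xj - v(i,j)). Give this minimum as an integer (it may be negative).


Step 1: Slack for coalition (1,2): x1+x2 - v12 = 15 - 48 = -33
Step 2: Slack for coalition (1,3): x1+x3 - v13 = 46 - 39 = 7
Step 3: Slack for coalition (2,3): x2+x3 - v23 = 51 - 19 = 32
Step 4: Minimum slack = min(-33, 7, 32) = -33, attained by (1,2); coalition (1,2) can block (slack < 0), so the allocation is not in the core

-33


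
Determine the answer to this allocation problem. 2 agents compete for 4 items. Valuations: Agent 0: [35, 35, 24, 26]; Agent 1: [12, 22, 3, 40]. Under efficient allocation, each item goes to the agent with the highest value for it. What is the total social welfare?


Step 1: For each item, find the maximum value among all agents.
Step 2: Item 0 -> Agent 0 (value 35)
Step 3: Item 1 -> Agent 0 (value 35)
Step 4: Item 2 -> Agent 0 (value 24)
Step 5: Item 3 -> Agent 1 (value 40)
Step 6: Total welfare = 35 + 35 + 24 + 40 = 134

134


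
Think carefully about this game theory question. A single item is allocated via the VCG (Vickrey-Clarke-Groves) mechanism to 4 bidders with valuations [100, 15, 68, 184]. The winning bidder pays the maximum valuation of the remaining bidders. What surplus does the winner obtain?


Step 1: The winner is the agent with the highest value: agent 3 with value 184
Step 2: Values of other agents: [100, 15, 68]
Step 3: VCG payment = max of others' values = 100
Step 4: Surplus = 184 - 100 = 84

84


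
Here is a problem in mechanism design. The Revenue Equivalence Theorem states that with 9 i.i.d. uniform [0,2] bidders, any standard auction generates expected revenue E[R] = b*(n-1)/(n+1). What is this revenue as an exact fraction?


Step 1: By Revenue Equivalence, expected revenue = b*(n-1)/(n+1)
Step 2: Substituting n = 9, b = 2
Step 3: Revenue = 2*(9-1)/(9+1) = 2*8/10
Step 4: Revenue = 16/10 = 8/5

8/5


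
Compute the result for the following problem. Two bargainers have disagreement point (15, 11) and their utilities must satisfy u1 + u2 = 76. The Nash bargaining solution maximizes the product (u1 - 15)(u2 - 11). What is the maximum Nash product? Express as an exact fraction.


Step 1: The Nash solution splits surplus symmetrically above the disagreement point
Step 2: u1 = (total + d1 - d2)/2 = (76 + 15 - 11)/2 = 40
Step 3: u2 = (total - d1 + d2)/2 = (76 - 15 + 11)/2 = 36
Step 4: Nash product = (40 - 15) * (36 - 11)
Step 5: = 25 * 25 = 625

625


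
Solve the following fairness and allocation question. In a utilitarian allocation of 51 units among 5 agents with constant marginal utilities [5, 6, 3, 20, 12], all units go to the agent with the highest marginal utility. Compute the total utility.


Step 1: The marginal utilities are [5, 6, 3, 20, 12]
Step 2: The highest marginal utility is 20
Step 3: All 51 units go to that agent
Step 4: Total utility = 20 * 51 = 1020

1020


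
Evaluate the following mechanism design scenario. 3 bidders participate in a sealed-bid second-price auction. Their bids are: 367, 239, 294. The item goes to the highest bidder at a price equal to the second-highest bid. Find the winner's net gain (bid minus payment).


Step 1: Sort bids in descending order: 367, 294, 239
Step 2: The winning bid is the highest: 367
Step 3: The payment equals the second-highest bid: 294
Step 4: Surplus = winner's bid - payment = 367 - 294 = 73

73


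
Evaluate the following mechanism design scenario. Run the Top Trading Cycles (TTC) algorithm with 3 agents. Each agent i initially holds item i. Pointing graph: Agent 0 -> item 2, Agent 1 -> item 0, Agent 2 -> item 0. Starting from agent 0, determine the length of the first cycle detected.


Step 1: Trace the pointer graph from agent 0: 0 -> 2 -> 0
Step 2: A cycle is detected when we revisit agent 0
Step 3: The cycle is: 0 -> 2 -> 0
Step 4: Cycle length = 2

2


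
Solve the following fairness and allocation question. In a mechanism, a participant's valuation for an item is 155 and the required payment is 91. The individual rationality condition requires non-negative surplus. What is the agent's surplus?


Step 1: Surplus = value - payment = 155 - 91 = 64
Step 2: IR is satisfied (surplus >= 0)

64


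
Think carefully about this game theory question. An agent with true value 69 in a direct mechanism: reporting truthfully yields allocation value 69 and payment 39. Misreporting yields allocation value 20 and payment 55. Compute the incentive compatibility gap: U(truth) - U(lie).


Step 1: U(truth) = value - payment = 69 - 39 = 30
Step 2: U(lie) = allocation - payment = 20 - 55 = -35
Step 3: IC gap = 30 - (-35) = 65

65


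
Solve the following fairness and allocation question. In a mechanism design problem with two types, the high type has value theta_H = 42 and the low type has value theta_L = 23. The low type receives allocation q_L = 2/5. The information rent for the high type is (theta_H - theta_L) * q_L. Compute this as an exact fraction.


Step 1: theta_H - theta_L = 42 - 23 = 19
Step 2: Information rent = (theta_H - theta_L) * q_L
Step 3: = 19 * 2/5
Step 4: = 38/5

38/5


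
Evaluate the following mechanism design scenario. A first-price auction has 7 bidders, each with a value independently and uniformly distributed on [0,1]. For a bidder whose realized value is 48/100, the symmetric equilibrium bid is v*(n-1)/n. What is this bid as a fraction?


Step 1: The symmetric BNE bidding function is b(v) = v * (n-1) / n
Step 2: Substitute v = 12/25 and n = 7
Step 3: b = 12/25 * 6/7
Step 4: b = 72/175

72/175


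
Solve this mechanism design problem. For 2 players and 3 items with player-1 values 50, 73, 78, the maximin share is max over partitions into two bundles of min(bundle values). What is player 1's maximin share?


Step 1: Item values = 50, 73, 78
Step 2: Enumerate all 2-bundle partitions and take the smaller bundle:
  Partition 1: {50} vs {73,78} -> bundles 50, 151; min = 50
  Partition 2: {73} vs {50,78} -> bundles 73, 128; min = 73
  Partition 3: {78} vs {50,73} -> bundles 78, 123; min = 78
Step 3: MMS = max(50, 73, 78) = 78

78


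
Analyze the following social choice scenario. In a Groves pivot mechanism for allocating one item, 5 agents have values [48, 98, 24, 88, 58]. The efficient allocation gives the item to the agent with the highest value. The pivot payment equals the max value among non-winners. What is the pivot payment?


Step 1: The efficient winner is agent 1 with value 98
Step 2: Other agents' values: [48, 24, 88, 58]
Step 3: Pivot payment = max(others) = 88
Step 4: The winner pays 88

88


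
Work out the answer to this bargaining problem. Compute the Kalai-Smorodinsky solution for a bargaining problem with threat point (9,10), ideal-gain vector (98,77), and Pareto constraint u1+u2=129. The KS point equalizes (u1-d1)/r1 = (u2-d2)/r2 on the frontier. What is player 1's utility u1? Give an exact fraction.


Step 1: At the KS point, (u1-d1)/r1 = (u2-d2)/r2 = t and u1+u2 = 129
Step 2: u1 = d1 + r1*t and u2 = d2 + r2*t, so (d1 + r1*t) + (d2 + r2*t) = 129
Step 3: t = (129 - 9 - 10)/(98 + 77) = 110/175 = 22/35
Step 4: u1 = d1 + r1*t = 9 + 98 * 22/35 = 353/5
Step 5: (Check: u2 = d2 + r2*t = 292/5; u1+u2 = 353/5 + 292/5 = 129, on the frontier.)

353/5


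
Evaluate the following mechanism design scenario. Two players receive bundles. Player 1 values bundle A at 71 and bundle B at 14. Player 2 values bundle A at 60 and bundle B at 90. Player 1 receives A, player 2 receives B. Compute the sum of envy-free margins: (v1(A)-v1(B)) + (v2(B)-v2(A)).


Step 1: Player 1's margin = v1(A) - v1(B) = 71 - 14 = 57
Step 2: Player 2's margin = v2(B) - v2(A) = 90 - 60 = 30
Step 3: Total margin = 57 + 30 = 87

87


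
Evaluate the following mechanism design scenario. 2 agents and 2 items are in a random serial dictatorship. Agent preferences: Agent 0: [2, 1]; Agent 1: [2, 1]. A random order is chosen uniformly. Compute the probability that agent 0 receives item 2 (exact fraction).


Step 1: Agent 0 wants item 2
Step 2: There are 2 possible orderings of agents
Step 3: In 1 orderings, agent 0 gets item 2
Step 4: Probability = 1/2

1/2


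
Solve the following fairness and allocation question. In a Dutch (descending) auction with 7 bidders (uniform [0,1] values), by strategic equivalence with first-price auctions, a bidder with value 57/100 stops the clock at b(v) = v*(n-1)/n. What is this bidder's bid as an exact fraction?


Step 1: Dutch auctions are strategically equivalent to first-price auctions
Step 2: The equilibrium bid is b(v) = v*(n-1)/n
Step 3: b = 57/100 * 6/7
Step 4: b = 171/350

171/350


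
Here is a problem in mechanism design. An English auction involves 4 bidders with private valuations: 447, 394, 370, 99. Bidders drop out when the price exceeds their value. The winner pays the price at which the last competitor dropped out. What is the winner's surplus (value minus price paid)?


Step 1: Identify the highest value: 447
Step 2: Identify the second-highest value: 394
Step 3: The final price = second-highest value = 394
Step 4: Surplus = 447 - 394 = 53

53


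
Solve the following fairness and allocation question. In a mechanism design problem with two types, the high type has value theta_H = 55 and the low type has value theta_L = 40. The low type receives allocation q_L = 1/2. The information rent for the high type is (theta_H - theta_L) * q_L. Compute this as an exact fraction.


Step 1: theta_H - theta_L = 55 - 40 = 15
Step 2: Information rent = (theta_H - theta_L) * q_L
Step 3: = 15 * 1/2
Step 4: = 15/2

15/2


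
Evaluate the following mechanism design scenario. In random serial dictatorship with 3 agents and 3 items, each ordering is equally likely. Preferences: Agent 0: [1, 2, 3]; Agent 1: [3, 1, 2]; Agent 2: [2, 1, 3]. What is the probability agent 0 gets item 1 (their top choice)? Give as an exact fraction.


Step 1: Agent 0 wants item 1
Step 2: There are 6 possible orderings of agents
Step 3: In 6 orderings, agent 0 gets item 1
Step 4: Probability = 6/6 = 1

1


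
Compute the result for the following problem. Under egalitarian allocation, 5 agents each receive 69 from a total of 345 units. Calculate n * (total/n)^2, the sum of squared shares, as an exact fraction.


Step 1: Each agent's share = 345/5 = 69
Step 2: Square of each share = (69)^2 = 4761
Step 3: Sum of squares = 5 * 4761 = 23805

23805


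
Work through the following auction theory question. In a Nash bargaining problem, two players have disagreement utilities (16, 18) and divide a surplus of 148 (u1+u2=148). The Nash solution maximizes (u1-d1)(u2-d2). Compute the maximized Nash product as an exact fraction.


Step 1: The Nash solution splits surplus symmetrically above the disagreement point
Step 2: u1 = (total + d1 - d2)/2 = (148 + 16 - 18)/2 = 73
Step 3: u2 = (total - d1 + d2)/2 = (148 - 16 + 18)/2 = 75
Step 4: Nash product = (73 - 16) * (75 - 18)
Step 5: = 57 * 57 = 3249

3249


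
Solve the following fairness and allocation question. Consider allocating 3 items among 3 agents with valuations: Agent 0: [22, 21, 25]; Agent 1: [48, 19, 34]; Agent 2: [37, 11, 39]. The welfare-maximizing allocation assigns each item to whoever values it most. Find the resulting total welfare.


Step 1: For each item, find the maximum value among all agents.
Step 2: Item 0 -> Agent 1 (value 48)
Step 3: Item 1 -> Agent 0 (value 21)
Step 4: Item 2 -> Agent 2 (value 39)
Step 5: Total welfare = 48 + 21 + 39 = 108

108


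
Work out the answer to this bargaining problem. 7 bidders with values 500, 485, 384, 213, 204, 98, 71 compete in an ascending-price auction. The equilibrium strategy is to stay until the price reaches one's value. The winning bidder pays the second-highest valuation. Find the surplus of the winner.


Step 1: Identify the highest value: 500
Step 2: Identify the second-highest value: 485
Step 3: The final price = second-highest value = 485
Step 4: Surplus = 500 - 485 = 15

15


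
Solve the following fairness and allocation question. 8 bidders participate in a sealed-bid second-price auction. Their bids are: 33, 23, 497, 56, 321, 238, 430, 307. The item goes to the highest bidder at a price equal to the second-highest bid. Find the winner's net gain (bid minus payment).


Step 1: Sort bids in descending order: 497, 430, 321, 307, 238, 56, 33, 23
Step 2: The winning bid is the highest: 497
Step 3: The payment equals the second-highest bid: 430
Step 4: Surplus = winner's bid - payment = 497 - 430 = 67

67


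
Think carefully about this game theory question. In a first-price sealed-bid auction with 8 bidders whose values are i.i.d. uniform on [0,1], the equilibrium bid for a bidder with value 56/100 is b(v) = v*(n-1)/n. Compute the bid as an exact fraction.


Step 1: The symmetric BNE bidding function is b(v) = v * (n-1) / n
Step 2: Substitute v = 14/25 and n = 8
Step 3: b = 14/25 * 7/8
Step 4: b = 49/100

49/100


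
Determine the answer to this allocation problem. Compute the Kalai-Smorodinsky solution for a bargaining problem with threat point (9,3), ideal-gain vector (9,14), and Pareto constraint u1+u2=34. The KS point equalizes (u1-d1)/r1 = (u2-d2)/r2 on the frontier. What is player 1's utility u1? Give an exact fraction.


Step 1: At the KS point, (u1-d1)/r1 = (u2-d2)/r2 = t and u1+u2 = 34
Step 2: u1 = d1 + r1*t and u2 = d2 + r2*t, so (d1 + r1*t) + (d2 + r2*t) = 34
Step 3: t = (34 - 9 - 3)/(9 + 14) = 22/23
Step 4: u1 = d1 + r1*t = 9 + 9 * 22/23 = 405/23
Step 5: (Check: u2 = d2 + r2*t = 377/23; u1+u2 = 405/23 + 377/23 = 34, on the frontier.)

405/23


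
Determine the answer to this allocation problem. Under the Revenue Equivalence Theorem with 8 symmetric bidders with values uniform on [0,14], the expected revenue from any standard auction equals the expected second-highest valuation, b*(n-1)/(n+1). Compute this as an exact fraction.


Step 1: By Revenue Equivalence, expected revenue = b*(n-1)/(n+1)
Step 2: Substituting n = 8, b = 14
Step 3: Revenue = 14*(8-1)/(8+1) = 14*7/9
Step 4: Revenue = 98/9

98/9


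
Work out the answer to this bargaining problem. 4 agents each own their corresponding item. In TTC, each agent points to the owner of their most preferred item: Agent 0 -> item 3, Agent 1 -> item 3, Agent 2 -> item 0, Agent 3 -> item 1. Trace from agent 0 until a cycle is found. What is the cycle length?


Step 1: Trace the pointer graph from agent 0: 0 -> 3 -> 1 -> 3
Step 2: A cycle is detected when we revisit agent 3
Step 3: The cycle is: 3 -> 1 -> 3
Step 4: Cycle length = 2

2


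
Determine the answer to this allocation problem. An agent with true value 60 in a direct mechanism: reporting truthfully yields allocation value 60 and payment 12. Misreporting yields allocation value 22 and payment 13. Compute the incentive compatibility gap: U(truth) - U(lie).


Step 1: U(truth) = value - payment = 60 - 12 = 48
Step 2: U(lie) = allocation - payment = 22 - 13 = 9
Step 3: IC gap = 48 - 9 = 39

39


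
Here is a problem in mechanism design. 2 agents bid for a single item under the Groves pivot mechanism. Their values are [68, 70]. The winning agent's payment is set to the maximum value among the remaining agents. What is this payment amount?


Step 1: The efficient winner is agent 1 with value 70
Step 2: Other agents' values: [68]
Step 3: Pivot payment = max(others) = 68
Step 4: The winner pays 68

68


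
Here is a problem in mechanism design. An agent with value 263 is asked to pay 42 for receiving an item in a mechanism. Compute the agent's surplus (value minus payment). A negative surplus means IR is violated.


Step 1: Surplus = value - payment = 263 - 42 = 221
Step 2: IR is satisfied (surplus >= 0)

221


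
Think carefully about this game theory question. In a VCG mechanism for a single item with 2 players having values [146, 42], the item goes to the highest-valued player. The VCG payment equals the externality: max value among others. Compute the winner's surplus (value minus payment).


Step 1: The winner is the agent with the highest value: agent 0 with value 146
Step 2: Values of other agents: [42]
Step 3: VCG payment = max of others' values = 42
Step 4: Surplus = 146 - 42 = 104

104


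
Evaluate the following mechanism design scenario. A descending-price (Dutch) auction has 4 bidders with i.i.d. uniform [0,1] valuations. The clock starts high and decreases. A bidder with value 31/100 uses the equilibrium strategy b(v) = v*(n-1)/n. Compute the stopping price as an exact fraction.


Step 1: Dutch auctions are strategically equivalent to first-price auctions
Step 2: The equilibrium bid is b(v) = v*(n-1)/n
Step 3: b = 31/100 * 3/4
Step 4: b = 93/400

93/400


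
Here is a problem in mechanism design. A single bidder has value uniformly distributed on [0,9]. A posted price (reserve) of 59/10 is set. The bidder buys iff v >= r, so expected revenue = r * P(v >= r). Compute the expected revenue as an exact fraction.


Step 1: Posted price r = 59/10, value support [0,9]
Step 2: P(v >= r) = (9 - 59/10)/9 = 31/90
Step 3: Expected revenue = r * P(v >= r) = 59/10 * 31/90
Step 4: Revenue = 1829/900

1829/900
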